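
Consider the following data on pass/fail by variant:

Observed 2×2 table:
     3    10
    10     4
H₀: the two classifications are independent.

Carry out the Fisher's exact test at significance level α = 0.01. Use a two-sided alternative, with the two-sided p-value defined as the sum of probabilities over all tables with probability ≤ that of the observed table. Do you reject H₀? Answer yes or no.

Margins: r₁=13, r₂=14, c₁=13, c₂=14, n=27
p_obs = C(13,3)·C(14,10)/C(27,13); sum pmf over tables with pmf ≤ p_obs
p-value (two-sided) = 0.02130
At α=0.01: p ≥ α → fail to reject H₀

reject H₀: no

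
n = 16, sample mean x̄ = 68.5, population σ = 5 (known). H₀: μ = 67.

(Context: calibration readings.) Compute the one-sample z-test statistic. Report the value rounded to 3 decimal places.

SE = σ/√n = 5/√16 = 1.2500
z = (x̄−μ₀)/SE = (68.5−67)/1.2500 = 1.2000

test statistic = 1.200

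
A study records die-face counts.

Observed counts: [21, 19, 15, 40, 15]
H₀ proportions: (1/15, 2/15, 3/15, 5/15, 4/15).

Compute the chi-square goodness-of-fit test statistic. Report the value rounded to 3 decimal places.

test statistic = 36.284

n = 110; E_i = n·p_i = [7.33, 14.67, 22.00, 36.67, 29.33]
χ² = (21−7.33)²/7.33 + (19−14.67)²/14.67 + (15−22.00)²/22.00 + (40−36.67)²/36.67 + (15−29.33)²/29.33 = 36.2841
df = 4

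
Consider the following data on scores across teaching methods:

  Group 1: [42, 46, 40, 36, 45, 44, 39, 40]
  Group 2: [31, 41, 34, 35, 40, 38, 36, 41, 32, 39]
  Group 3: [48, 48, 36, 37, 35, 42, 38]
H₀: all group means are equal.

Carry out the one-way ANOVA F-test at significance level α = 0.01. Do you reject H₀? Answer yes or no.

Group means [41.50, 36.70, 40.57], grand mean 39.320
SSB = Σnᵢ(x̄ᵢ−x̄)² = 117.626; SSW = ΣΣ(x−x̄ᵢ)² = 383.814
MSB = 117.626/2 = 58.8129; MSW = 383.814/22 = 17.4461
F = MSB/MSW = 3.3711
df = (2, 22)
p-value (upper-tail) = 0.05284
At α=0.01: p ≥ α → fail to reject H₀

reject H₀: no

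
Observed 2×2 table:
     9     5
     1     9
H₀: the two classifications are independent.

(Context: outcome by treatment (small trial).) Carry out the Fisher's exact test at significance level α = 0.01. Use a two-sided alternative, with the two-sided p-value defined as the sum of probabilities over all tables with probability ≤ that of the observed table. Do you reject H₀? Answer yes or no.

reject H₀: no

Margins: r₁=14, r₂=10, c₁=10, c₂=14, n=24
p_obs = C(14,9)·C(10,1)/C(24,10); sum pmf over tables with pmf ≤ p_obs
p-value (two-sided) = 0.01288
At α=0.01: p ≥ α → fail to reject H₀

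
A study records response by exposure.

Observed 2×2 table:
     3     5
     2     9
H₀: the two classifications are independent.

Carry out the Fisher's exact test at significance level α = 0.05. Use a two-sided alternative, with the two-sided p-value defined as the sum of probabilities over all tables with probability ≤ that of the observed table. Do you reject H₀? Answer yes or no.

reject H₀: no

Margins: r₁=8, r₂=11, c₁=5, c₂=14, n=19
p_obs = C(8,3)·C(11,2)/C(19,5); sum pmf over tables with pmf ≤ p_obs
p-value (two-sided) = 0.60268
At α=0.05: p ≥ α → fail to reject H₀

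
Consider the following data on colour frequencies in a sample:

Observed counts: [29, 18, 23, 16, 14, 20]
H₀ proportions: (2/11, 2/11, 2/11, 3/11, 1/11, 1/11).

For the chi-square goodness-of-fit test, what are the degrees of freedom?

degrees of freedom = 5

df = k − 1 = 6 − 1 = 5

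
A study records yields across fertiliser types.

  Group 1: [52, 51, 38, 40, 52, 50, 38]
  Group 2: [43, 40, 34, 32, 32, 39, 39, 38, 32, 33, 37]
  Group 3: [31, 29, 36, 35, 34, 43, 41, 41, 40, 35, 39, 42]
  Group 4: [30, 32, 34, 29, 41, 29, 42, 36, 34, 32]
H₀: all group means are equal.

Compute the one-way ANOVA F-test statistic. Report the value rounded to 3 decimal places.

Group means [45.86, 36.27, 37.17, 33.90], grand mean 37.625
SSB = Σnᵢ(x̄ᵢ−x̄)² = 635.769; SSW = ΣΣ(x−x̄ᵢ)² = 839.606
MSB = 635.769/3 = 211.9231; MSW = 839.606/36 = 23.3224
F = MSB/MSW = 9.0867
df = (3, 36)

test statistic = 9.087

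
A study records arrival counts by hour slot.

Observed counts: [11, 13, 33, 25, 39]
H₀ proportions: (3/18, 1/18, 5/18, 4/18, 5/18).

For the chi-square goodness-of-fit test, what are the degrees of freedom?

degrees of freedom = 4

df = k − 1 = 5 − 1 = 4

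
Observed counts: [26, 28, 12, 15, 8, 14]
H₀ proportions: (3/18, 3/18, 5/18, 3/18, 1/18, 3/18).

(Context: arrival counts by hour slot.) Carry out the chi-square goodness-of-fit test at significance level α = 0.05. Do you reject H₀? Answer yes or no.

n = 103; E_i = n·p_i = [17.17, 17.17, 28.61, 17.17, 5.72, 17.17]
χ² = (26−17.17)²/17.17 + (28−17.17)²/17.17 + (12−28.61)²/28.61 + (15−17.17)²/17.17 + (8−5.72)²/5.72 + (14−17.17)²/17.17 = 22.7903
df = 5
p-value (upper-tail) = 0.00037
At α=0.05: p < α → reject H₀

reject H₀: yes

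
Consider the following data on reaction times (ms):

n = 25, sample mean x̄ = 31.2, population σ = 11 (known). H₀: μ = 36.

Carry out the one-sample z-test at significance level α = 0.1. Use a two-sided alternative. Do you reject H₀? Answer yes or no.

reject H₀: yes

SE = σ/√n = 11/√25 = 2.2000
z = (x̄−μ₀)/SE = (31.2−36)/2.2000 = -2.1818
p-value (two-sided) = 0.02912
At α=0.1: p < α → reject H₀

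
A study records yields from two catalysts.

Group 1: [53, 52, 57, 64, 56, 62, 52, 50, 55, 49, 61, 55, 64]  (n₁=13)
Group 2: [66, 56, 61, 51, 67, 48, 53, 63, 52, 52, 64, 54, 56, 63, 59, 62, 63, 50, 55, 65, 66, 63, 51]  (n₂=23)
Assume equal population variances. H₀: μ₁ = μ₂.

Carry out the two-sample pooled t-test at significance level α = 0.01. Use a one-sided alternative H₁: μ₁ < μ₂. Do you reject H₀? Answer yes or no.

reject H₀: no

x̄₁=56.154, s₁=5.145, n₁=13
x̄₂=58.261, s₂=6.069, n₂=23
s_p² = [12·5.145² + 22·6.069²]/34 = 33.1802
SE = √(s_p²·(1/13+1/23)) = 1.9987
t = (56.154−58.261)/1.9987 = -1.0542
df = 34
p-value (one-sided, H₁ less) = 0.14962
At α=0.01: p ≥ α → fail to reject H₀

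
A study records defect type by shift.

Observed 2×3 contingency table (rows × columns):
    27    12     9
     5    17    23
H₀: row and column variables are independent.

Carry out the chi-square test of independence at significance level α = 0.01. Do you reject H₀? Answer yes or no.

Row totals [48, 45], col totals [32, 29, 32], n=93
χ² = (27−16.52)²/16.52 + (12−14.97)²/14.97 + (9−16.52)²/16.52 + (5−15.48)²/15.48 + (17−14.03)²/14.03 + (23−15.48)²/15.48 = 22.0382
df = 2
p-value (upper-tail) = 0.00002
At α=0.01: p < α → reject H₀

reject H₀: yes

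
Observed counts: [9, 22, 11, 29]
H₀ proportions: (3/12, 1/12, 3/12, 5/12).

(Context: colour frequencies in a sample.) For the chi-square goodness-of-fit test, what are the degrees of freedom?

degrees of freedom = 3

df = k − 1 = 4 − 1 = 3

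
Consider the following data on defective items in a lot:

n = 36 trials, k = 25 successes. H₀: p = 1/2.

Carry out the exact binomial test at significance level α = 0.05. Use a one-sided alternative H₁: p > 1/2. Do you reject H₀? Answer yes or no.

reject H₀: yes

Exact binomial: n=36, k=25, p₀=1/2=0.5000
P(X≥25) from Σ C(n,i)·p₀^i·(1−p₀)^(n−i)
p-value (one-sided, H₁ greater) = 0.01441
At α=0.05: p < α → reject H₀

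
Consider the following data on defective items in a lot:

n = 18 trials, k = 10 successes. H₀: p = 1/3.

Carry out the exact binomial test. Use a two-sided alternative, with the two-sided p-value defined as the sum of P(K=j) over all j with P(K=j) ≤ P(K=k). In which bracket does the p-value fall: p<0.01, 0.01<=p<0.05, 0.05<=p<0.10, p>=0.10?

Exact binomial: n=18, k=10, p₀=1/3=0.3333
P(X=j) = C(n,j)·p₀^j·(1−p₀)^(n−j); p = Σ P(X=j) over j with P(X=j) ≤ P(X=10)
p-value (two-sided) = 0.07600
→ bracket: 0.05<=p<0.10

p-value bracket: 0.05<=p<0.10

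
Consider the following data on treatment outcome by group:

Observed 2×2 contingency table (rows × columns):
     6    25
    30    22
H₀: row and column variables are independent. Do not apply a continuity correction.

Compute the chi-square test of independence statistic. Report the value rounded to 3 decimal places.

Row totals [31, 52], col totals [36, 47], n=83
χ² = (6−13.45)²/13.45 + (25−17.55)²/17.55 + (30−22.55)²/22.55 + (22−29.45)²/29.45 = 11.6222
df = 1

test statistic = 11.622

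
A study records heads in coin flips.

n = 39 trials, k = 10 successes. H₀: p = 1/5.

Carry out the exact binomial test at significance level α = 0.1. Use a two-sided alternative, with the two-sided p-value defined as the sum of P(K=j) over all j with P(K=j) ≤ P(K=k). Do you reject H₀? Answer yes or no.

Exact binomial: n=39, k=10, p₀=1/5=0.2000
P(X=j) = C(n,j)·p₀^j·(1−p₀)^(n−j); p = Σ P(X=j) over j with P(X=j) ≤ P(X=10)
p-value (two-sided) = 0.42137
At α=0.1: p ≥ α → fail to reject H₀

reject H₀: no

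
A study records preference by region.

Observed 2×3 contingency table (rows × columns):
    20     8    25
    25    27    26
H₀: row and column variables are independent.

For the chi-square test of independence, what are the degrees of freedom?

df = (r−1)(c−1) = (2−1)·(3−1) = 2

degrees of freedom = 2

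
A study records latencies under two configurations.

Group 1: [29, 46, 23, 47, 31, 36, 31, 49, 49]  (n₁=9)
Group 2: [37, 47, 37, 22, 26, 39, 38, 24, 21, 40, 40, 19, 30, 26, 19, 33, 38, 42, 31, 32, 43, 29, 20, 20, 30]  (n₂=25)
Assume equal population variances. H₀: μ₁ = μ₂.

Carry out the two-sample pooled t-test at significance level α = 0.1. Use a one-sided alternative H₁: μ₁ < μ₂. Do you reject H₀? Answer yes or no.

reject H₀: no

x̄₁=37.889, s₁=9.968, n₁=9
x̄₂=31.320, s₂=8.504, n₂=25
s_p² = [8·9.968² + 24·8.504²]/32 = 79.0728
SE = √(s_p²·(1/9+1/25)) = 3.4567
t = (37.889−31.320)/3.4567 = 1.9003
df = 32
p-value (one-sided, H₁ less) = 0.96678
At α=0.1: p ≥ α → fail to reject H₀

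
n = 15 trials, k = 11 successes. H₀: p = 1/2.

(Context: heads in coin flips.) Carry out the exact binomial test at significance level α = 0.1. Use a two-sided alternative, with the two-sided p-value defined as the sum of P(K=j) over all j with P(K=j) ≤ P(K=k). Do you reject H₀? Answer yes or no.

reject H₀: no

Exact binomial: n=15, k=11, p₀=1/2=0.5000
P(X=j) = C(n,j)·p₀^j·(1−p₀)^(n−j); p = Σ P(X=j) over j with P(X=j) ≤ P(X=11)
p-value (two-sided) = 0.11847
At α=0.1: p ≥ α → fail to reject H₀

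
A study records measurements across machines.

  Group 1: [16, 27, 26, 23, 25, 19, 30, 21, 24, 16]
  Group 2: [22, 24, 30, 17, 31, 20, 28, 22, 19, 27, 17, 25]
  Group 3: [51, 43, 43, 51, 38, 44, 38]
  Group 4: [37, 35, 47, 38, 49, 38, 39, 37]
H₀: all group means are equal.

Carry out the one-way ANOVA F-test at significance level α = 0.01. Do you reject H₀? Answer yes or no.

Group means [22.70, 23.50, 44.00, 40.00], grand mean 30.730
SSB = Σnᵢ(x̄ᵢ−x̄)² = 3192.197; SSW = ΣΣ(x−x̄ᵢ)² = 805.100
MSB = 3192.197/3 = 1064.0658; MSW = 805.100/33 = 24.3970
F = MSB/MSW = 43.6147
df = (3, 33)
p-value (upper-tail) = 0.00000
At α=0.01: p < α → reject H₀

reject H₀: yes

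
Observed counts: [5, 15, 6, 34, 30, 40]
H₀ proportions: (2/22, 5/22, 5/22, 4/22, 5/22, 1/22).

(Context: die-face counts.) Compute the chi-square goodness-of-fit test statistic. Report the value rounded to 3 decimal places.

test statistic = 231.088

n = 130; E_i = n·p_i = [11.82, 29.55, 29.55, 23.64, 29.55, 5.91]
χ² = (5−11.82)²/11.82 + (15−29.55)²/29.55 + (6−29.55)²/29.55 + (34−23.64)²/23.64 + (30−29.55)²/29.55 + (40−5.91)²/5.91 = 231.0877
df = 5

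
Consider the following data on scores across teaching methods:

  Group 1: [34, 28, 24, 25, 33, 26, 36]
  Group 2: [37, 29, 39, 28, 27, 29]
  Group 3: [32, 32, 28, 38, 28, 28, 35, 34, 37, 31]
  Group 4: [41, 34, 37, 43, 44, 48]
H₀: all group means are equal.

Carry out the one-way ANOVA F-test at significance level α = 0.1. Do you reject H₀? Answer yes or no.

Group means [29.43, 31.50, 32.30, 41.17], grand mean 33.276
SSB = Σnᵢ(x̄ᵢ−x̄)² = 505.645; SSW = ΣΣ(x−x̄ᵢ)² = 520.148
MSB = 505.645/3 = 168.5485; MSW = 520.148/25 = 20.8059
F = MSB/MSW = 8.1010
df = (3, 25)
p-value (upper-tail) = 0.00062
At α=0.1: p < α → reject H₀

reject H₀: yes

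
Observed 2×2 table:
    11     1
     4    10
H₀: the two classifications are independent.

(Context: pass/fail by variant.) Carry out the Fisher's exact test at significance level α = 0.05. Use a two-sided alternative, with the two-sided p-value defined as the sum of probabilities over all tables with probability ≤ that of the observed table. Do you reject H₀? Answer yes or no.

Margins: r₁=12, r₂=14, c₁=15, c₂=11, n=26
p_obs = C(12,11)·C(14,4)/C(26,15); sum pmf over tables with pmf ≤ p_obs
p-value (two-sided) = 0.00172
At α=0.05: p < α → reject H₀

reject H₀: yes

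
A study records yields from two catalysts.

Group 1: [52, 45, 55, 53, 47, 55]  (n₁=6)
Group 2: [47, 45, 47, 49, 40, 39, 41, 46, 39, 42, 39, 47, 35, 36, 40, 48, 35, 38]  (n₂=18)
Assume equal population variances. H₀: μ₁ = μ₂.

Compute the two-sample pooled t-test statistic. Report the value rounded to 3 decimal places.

test statistic = 4.333

x̄₁=51.167, s₁=4.215, n₁=6
x̄₂=41.833, s₂=4.668, n₂=18
s_p² = [5·4.215² + 17·4.668²]/22 = 20.8788
SE = √(s_p²·(1/6+1/18)) = 2.1540
t = (51.167−41.833)/2.1540 = 4.3330
df = 22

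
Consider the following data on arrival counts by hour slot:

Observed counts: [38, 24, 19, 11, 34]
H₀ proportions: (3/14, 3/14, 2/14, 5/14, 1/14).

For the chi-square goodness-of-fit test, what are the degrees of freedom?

degrees of freedom = 4

df = k − 1 = 5 − 1 = 4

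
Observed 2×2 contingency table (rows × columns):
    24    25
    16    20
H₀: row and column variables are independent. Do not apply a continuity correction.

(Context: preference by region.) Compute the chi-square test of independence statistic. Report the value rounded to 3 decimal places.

test statistic = 0.171

Row totals [49, 36], col totals [40, 45], n=85
χ² = (24−23.06)²/23.06 + (25−25.94)²/25.94 + (16−16.94)²/16.94 + (20−19.06)²/19.06 = 0.1713
df = 1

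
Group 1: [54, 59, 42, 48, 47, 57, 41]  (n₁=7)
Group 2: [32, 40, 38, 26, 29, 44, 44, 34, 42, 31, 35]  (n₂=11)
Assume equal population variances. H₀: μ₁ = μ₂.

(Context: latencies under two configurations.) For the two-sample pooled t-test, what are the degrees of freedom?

df = n₁ + n₂ − 2 = 7 + 11 − 2 = 16

degrees of freedom = 16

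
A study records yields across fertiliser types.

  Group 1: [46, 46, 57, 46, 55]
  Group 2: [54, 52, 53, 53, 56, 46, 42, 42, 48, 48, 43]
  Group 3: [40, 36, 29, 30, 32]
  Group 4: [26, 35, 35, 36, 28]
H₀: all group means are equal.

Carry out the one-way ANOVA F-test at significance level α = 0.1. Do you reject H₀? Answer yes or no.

Group means [50.00, 48.82, 33.40, 32.00], grand mean 42.846
SSB = Σnᵢ(x̄ᵢ−x̄)² = 1682.548; SSW = ΣΣ(x−x̄ᵢ)² = 550.836
MSB = 1682.548/3 = 560.8494; MSW = 550.836/22 = 25.0380
F = MSB/MSW = 22.3999
df = (3, 22)
p-value (upper-tail) = 0.00000
At α=0.1: p < α → reject H₀

reject H₀: yes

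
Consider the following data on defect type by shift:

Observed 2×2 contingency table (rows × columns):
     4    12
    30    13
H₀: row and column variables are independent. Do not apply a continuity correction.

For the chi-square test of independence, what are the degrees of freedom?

df = (r−1)(c−1) = (2−1)·(2−1) = 1

degrees of freedom = 1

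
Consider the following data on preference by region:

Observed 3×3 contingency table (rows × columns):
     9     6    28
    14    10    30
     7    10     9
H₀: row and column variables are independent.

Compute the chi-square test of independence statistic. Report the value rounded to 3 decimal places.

Row totals [43, 54, 26], col totals [30, 26, 67], n=123
χ² = (9−10.49)²/10.49 + (6−9.09)²/9.09 + (28−23.42)²/23.42 + (14−13.17)²/13.17 + (10−11.41)²/11.41 + (30−29.41)²/29.41 + (7−6.34)²/6.34 + (10−5.50)²/5.50 + (9−14.16)²/14.16 = 8.0363
df = 4

test statistic = 8.036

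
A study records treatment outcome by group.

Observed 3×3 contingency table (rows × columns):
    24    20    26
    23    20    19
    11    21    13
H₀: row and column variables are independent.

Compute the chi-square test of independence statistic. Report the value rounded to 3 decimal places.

Row totals [70, 62, 45], col totals [58, 61, 58], n=177
χ² = (24−22.94)²/22.94 + (20−24.12)²/24.12 + (26−22.94)²/22.94 + (23−20.32)²/20.32 + (20−21.37)²/21.37 + (19−20.32)²/20.32 + (11−14.75)²/14.75 + (21−15.51)²/15.51 + (13−14.75)²/14.75 = 4.7931
df = 4

test statistic = 4.793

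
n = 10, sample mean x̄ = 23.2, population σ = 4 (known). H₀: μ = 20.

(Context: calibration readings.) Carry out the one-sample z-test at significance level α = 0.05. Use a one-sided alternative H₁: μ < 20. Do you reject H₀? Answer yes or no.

SE = σ/√n = 4/√10 = 1.2649
z = (x̄−μ₀)/SE = (23.2−20)/1.2649 = 2.5298
p-value (one-sided, H₁ less) = 0.99429
At α=0.05: p ≥ α → fail to reject H₀

reject H₀: no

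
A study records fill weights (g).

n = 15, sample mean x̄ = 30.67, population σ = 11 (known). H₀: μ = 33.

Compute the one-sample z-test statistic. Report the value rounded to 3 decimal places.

test statistic = -0.820

SE = σ/√n = 11/√15 = 2.8402
z = (x̄−μ₀)/SE = (30.67−33)/2.8402 = -0.8204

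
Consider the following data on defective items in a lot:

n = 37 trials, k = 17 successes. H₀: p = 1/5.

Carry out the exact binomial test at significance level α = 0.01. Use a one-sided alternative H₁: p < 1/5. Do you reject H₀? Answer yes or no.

reject H₀: no

Exact binomial: n=37, k=17, p₀=1/5=0.2000
P(X≤17) from Σ C(n,i)·p₀^i·(1−p₀)^(n−i)
p-value (one-sided, H₁ less) = 0.99991
At α=0.01: p ≥ α → fail to reject H₀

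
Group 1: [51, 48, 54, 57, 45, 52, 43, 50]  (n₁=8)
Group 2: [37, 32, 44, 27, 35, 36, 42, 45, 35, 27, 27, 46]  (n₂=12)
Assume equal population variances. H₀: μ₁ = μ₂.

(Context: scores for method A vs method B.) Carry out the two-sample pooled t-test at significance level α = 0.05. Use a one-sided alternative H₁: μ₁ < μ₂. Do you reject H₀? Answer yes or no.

x̄₁=50.000, s₁=4.598, n₁=8
x̄₂=36.083, s₂=7.025, n₂=12
s_p² = [7·4.598² + 11·7.025²]/18 = 38.3843
SE = √(s_p²·(1/8+1/12)) = 2.8278
t = (50.000−36.083)/2.8278 = 4.9213
df = 18
p-value (one-sided, H₁ less) = 0.99994
At α=0.05: p ≥ α → fail to reject H₀

reject H₀: no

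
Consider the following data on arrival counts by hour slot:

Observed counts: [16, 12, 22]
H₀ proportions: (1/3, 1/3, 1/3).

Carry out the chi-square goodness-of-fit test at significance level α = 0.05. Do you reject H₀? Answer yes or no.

reject H₀: no

n = 50; E_i = n·p_i = [16.67, 16.67, 16.67]
χ² = (16−16.67)²/16.67 + (12−16.67)²/16.67 + (22−16.67)²/16.67 = 3.0400
df = 2
p-value (upper-tail) = 0.21871
At α=0.05: p ≥ α → fail to reject H₀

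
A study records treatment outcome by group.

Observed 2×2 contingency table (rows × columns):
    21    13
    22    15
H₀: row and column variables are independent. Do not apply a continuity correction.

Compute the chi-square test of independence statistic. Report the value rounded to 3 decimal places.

test statistic = 0.039

Row totals [34, 37], col totals [43, 28], n=71
χ² = (21−20.59)²/20.59 + (13−13.41)²/13.41 + (22−22.41)²/22.41 + (15−14.59)²/14.59 = 0.0394
df = 1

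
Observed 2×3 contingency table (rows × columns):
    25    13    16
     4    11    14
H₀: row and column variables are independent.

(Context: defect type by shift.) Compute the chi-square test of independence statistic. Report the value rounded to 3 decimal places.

Row totals [54, 29], col totals [29, 24, 30], n=83
χ² = (25−18.87)²/18.87 + (13−15.61)²/15.61 + (16−19.52)²/19.52 + (4−10.13)²/10.13 + (11−8.39)²/8.39 + (14−10.48)²/10.48 = 8.7727
df = 2

test statistic = 8.773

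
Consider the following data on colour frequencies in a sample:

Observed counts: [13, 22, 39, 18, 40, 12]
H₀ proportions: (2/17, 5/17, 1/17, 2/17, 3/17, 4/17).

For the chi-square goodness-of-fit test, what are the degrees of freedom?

df = k − 1 = 6 − 1 = 5

degrees of freedom = 5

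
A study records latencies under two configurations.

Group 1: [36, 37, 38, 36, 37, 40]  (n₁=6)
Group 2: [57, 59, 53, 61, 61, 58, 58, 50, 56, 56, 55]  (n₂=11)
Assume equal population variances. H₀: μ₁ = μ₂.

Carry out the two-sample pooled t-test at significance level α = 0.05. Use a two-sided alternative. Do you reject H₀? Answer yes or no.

reject H₀: yes

x̄₁=37.333, s₁=1.506, n₁=6
x̄₂=56.727, s₂=3.289, n₂=11
s_p² = [5·1.506² + 10·3.289²]/15 = 7.9677
SE = √(s_p²·(1/6+1/11)) = 1.4326
t = (37.333−56.727)/1.4326 = -13.5378
df = 15
p-value (two-sided) = 0.00000
At α=0.05: p < α → reject H₀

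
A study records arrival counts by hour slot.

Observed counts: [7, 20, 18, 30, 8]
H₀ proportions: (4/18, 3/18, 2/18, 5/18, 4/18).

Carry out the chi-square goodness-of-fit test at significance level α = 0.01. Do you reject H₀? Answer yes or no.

reject H₀: yes

n = 83; E_i = n·p_i = [18.44, 13.83, 9.22, 23.06, 18.44]
χ² = (7−18.44)²/18.44 + (20−13.83)²/13.83 + (18−9.22)²/9.22 + (30−23.06)²/23.06 + (8−18.44)²/18.44 = 26.2108
df = 4
p-value (upper-tail) = 0.00003
At α=0.01: p < α → reject H₀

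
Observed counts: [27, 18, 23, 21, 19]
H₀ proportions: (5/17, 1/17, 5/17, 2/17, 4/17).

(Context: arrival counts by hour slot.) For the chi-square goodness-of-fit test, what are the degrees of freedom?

df = k − 1 = 5 − 1 = 4

degrees of freedom = 4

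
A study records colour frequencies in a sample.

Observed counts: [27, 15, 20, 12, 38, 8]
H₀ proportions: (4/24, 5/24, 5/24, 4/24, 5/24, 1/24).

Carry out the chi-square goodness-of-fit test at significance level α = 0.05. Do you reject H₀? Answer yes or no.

n = 120; E_i = n·p_i = [20.00, 25.00, 25.00, 20.00, 25.00, 5.00]
χ² = (27−20.00)²/20.00 + (15−25.00)²/25.00 + (20−25.00)²/25.00 + (12−20.00)²/20.00 + (38−25.00)²/25.00 + (8−5.00)²/5.00 = 19.2100
df = 5
p-value (upper-tail) = 0.00176
At α=0.05: p < α → reject H₀

reject H₀: yes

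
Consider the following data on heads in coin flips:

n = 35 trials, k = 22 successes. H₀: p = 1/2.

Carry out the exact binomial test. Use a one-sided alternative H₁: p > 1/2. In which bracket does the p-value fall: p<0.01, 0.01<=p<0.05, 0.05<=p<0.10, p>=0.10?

Exact binomial: n=35, k=22, p₀=1/2=0.5000
P(X≥22) from Σ C(n,i)·p₀^i·(1−p₀)^(n−i)
p-value (one-sided, H₁ greater) = 0.08773
→ bracket: 0.05<=p<0.10

p-value bracket: 0.05<=p<0.10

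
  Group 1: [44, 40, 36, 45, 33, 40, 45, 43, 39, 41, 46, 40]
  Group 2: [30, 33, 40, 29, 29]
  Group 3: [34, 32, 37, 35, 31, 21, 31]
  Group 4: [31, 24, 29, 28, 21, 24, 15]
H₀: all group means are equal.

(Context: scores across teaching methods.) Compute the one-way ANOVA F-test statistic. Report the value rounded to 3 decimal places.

Group means [41.00, 32.20, 31.57, 24.57], grand mean 33.742
SSB = Σnᵢ(x̄ᵢ−x̄)² = 1265.707; SSW = ΣΣ(x−x̄ᵢ)² = 590.229
MSB = 1265.707/3 = 421.9023; MSW = 590.229/27 = 21.8603
F = MSB/MSW = 19.2999
df = (3, 27)

test statistic = 19.300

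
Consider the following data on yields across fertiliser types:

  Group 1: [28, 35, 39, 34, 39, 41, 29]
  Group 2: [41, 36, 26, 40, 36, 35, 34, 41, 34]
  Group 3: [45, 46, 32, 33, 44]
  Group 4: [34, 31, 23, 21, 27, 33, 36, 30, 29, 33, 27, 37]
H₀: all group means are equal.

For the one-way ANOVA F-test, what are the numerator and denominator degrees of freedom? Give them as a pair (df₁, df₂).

degrees of freedom = [3, 29]

k = 4 groups, N = 33 total
df = (k−1, N−k) = (4−1, 33−4) = (3, 29)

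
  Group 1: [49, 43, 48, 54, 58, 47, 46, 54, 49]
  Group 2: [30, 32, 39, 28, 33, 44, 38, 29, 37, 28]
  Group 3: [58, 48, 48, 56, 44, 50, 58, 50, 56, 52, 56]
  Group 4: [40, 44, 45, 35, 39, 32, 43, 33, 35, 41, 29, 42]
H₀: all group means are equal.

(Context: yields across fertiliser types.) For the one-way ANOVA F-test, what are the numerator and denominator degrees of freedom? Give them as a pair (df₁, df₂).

k = 4 groups, N = 42 total
df = (k−1, N−k) = (4−1, 42−4) = (3, 38)

degrees of freedom = [3, 38]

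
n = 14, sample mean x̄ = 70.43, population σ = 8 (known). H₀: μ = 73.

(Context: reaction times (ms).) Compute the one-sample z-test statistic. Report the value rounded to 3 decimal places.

test statistic = -1.202

SE = σ/√n = 8/√14 = 2.1381
z = (x̄−μ₀)/SE = (70.43−73)/2.1381 = -1.2020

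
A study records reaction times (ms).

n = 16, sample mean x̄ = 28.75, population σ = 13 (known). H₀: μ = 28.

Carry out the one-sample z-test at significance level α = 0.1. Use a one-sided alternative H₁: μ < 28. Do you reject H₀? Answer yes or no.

SE = σ/√n = 13/√16 = 3.2500
z = (x̄−μ₀)/SE = (28.75−28)/3.2500 = 0.2308
p-value (one-sided, H₁ less) = 0.59125
At α=0.1: p ≥ α → fail to reject H₀

reject H₀: no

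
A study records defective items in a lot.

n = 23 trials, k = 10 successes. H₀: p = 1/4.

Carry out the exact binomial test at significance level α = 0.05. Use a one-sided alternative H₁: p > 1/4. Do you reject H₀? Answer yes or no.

reject H₀: yes

Exact binomial: n=23, k=10, p₀=1/4=0.2500
P(X≥10) from Σ C(n,i)·p₀^i·(1−p₀)^(n−i)
p-value (one-sided, H₁ greater) = 0.04078
At α=0.05: p < α → reject H₀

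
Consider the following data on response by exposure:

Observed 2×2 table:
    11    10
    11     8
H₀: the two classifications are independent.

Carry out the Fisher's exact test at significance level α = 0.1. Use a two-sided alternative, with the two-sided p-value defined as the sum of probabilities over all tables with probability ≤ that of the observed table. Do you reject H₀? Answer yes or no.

Margins: r₁=21, r₂=19, c₁=22, c₂=18, n=40
p_obs = C(21,11)·C(19,11)/C(40,22); sum pmf over tables with pmf ≤ p_obs
p-value (two-sided) = 0.76052
At α=0.1: p ≥ α → fail to reject H₀

reject H₀: no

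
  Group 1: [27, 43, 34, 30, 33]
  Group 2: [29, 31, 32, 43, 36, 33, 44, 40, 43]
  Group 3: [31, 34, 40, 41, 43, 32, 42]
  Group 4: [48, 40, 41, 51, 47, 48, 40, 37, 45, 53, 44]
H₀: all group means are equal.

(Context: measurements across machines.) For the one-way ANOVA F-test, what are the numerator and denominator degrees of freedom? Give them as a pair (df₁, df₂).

degrees of freedom = [3, 28]

k = 4 groups, N = 32 total
df = (k−1, N−k) = (4−1, 32−4) = (3, 28)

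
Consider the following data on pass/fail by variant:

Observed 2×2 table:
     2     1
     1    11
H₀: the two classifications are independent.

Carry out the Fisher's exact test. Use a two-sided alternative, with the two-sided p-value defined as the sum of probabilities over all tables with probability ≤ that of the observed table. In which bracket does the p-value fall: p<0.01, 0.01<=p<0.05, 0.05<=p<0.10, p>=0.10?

Margins: r₁=3, r₂=12, c₁=3, c₂=12, n=15
p_obs = C(3,2)·C(12,1)/C(15,3); sum pmf over tables with pmf ≤ p_obs
p-value (two-sided) = 0.08132
→ bracket: 0.05<=p<0.10

p-value bracket: 0.05<=p<0.10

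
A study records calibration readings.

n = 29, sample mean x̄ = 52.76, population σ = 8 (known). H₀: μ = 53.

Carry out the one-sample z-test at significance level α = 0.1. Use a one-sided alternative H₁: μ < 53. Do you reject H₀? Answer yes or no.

reject H₀: no

SE = σ/√n = 8/√29 = 1.4856
z = (x̄−μ₀)/SE = (52.76−53)/1.4856 = -0.1616
p-value (one-sided, H₁ less) = 0.43583
At α=0.1: p ≥ α → fail to reject H₀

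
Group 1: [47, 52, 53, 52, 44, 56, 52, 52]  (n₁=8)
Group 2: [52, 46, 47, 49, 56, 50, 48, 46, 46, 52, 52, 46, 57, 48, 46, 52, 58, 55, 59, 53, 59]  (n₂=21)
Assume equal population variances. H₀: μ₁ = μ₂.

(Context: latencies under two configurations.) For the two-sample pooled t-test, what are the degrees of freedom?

degrees of freedom = 27

df = n₁ + n₂ − 2 = 8 + 21 − 2 = 27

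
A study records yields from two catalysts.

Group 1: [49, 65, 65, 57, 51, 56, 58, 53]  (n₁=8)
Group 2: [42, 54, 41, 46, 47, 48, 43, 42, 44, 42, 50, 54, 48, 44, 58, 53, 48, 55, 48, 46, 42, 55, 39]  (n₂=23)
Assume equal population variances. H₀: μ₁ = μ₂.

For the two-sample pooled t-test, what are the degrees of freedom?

df = n₁ + n₂ − 2 = 8 + 23 − 2 = 29

degrees of freedom = 29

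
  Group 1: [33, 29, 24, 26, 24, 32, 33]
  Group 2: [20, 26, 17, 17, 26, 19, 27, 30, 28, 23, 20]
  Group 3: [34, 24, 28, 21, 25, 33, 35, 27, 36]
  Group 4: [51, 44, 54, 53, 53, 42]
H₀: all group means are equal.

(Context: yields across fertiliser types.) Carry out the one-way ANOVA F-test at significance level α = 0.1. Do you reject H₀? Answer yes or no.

Group means [28.71, 23.00, 29.22, 49.50], grand mean 30.727
SSB = Σnᵢ(x̄ᵢ−x̄)² = 2820.061; SSW = ΣΣ(x−x̄ᵢ)² = 682.484
MSB = 2820.061/3 = 940.0204; MSW = 682.484/29 = 23.5339
F = MSB/MSW = 39.9432
df = (3, 29)
p-value (upper-tail) = 0.00000
At α=0.1: p < α → reject H₀

reject H₀: yes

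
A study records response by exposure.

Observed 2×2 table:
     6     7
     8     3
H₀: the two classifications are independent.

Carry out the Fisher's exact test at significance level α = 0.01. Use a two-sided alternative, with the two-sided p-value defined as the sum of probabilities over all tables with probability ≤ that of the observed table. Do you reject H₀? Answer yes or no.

reject H₀: no

Margins: r₁=13, r₂=11, c₁=14, c₂=10, n=24
p_obs = C(13,6)·C(11,8)/C(24,14); sum pmf over tables with pmf ≤ p_obs
p-value (two-sided) = 0.23967
At α=0.01: p ≥ α → fail to reject H₀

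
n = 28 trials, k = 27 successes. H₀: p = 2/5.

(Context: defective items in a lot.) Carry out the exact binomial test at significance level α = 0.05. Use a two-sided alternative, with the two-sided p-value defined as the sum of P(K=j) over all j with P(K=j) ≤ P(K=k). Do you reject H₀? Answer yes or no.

Exact binomial: n=28, k=27, p₀=2/5=0.4000
P(X=j) = C(n,j)·p₀^j·(1−p₀)^(n−j); p = Σ P(X=j) over j with P(X=j) ≤ P(X=27)
p-value (two-sided) = 0.00000
At α=0.05: p < α → reject H₀

reject H₀: yes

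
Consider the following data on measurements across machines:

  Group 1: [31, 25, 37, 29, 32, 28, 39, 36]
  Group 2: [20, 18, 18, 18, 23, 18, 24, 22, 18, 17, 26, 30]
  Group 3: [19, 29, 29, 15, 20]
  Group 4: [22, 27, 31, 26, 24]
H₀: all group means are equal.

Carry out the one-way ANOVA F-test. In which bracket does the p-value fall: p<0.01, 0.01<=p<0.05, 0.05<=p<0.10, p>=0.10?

Group means [32.12, 21.00, 22.40, 26.00], grand mean 25.033
SSB = Σnᵢ(x̄ᵢ−x̄)² = 636.892; SSW = ΣΣ(x−x̄ᵢ)² = 552.075
MSB = 636.892/3 = 212.2972; MSW = 552.075/26 = 21.2337
F = MSB/MSW = 9.9981
df = (3, 26)
p-value (upper-tail) = 0.00015
→ bracket: p<0.01

p-value bracket: p<0.01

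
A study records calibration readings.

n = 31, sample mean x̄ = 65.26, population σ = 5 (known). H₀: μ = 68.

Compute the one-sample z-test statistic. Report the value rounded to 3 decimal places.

test statistic = -3.051

SE = σ/√n = 5/√31 = 0.8980
z = (x̄−μ₀)/SE = (65.26−68)/0.8980 = -3.0511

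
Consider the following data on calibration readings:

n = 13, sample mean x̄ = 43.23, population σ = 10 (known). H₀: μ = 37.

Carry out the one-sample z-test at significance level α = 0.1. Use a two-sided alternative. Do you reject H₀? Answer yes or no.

reject H₀: yes

SE = σ/√n = 10/√13 = 2.7735
z = (x̄−μ₀)/SE = (43.23−37)/2.7735 = 2.2463
p-value (two-sided) = 0.02469
At α=0.1: p < α → reject H₀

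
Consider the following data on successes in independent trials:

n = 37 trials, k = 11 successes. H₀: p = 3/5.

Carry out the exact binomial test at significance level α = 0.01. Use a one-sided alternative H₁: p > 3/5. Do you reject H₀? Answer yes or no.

reject H₀: no

Exact binomial: n=37, k=11, p₀=3/5=0.6000
P(X≥11) from Σ C(n,i)·p₀^i·(1−p₀)^(n−i)
p-value (one-sided, H₁ greater) = 0.99995
At α=0.01: p ≥ α → fail to reject H₀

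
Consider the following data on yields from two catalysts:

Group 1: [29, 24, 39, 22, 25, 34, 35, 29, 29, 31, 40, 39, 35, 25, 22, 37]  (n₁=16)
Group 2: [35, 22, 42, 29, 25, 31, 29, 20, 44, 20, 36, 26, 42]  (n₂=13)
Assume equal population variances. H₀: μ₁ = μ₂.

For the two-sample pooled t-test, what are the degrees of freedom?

df = n₁ + n₂ − 2 = 16 + 13 − 2 = 27

degrees of freedom = 27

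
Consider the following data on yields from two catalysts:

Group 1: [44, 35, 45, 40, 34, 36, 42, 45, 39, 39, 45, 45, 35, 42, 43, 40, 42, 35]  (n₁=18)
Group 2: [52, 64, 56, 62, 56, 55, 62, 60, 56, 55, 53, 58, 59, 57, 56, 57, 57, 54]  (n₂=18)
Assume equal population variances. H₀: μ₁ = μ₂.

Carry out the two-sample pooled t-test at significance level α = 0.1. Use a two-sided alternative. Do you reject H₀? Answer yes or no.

x̄₁=40.333, s₁=3.941, n₁=18
x̄₂=57.167, s₂=3.204, n₂=18
s_p² = [17·3.941² + 17·3.204²]/34 = 12.8971
SE = √(s_p²·(1/18+1/18)) = 1.1971
t = (40.333−57.167)/1.1971 = -14.0620
df = 34
p-value (two-sided) = 0.00000
At α=0.1: p < α → reject H₀

reject H₀: yes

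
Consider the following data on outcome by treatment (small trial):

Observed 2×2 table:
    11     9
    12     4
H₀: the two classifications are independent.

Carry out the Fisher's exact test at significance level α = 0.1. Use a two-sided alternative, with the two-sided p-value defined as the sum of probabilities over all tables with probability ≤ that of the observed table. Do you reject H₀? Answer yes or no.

reject H₀: no

Margins: r₁=20, r₂=16, c₁=23, c₂=13, n=36
p_obs = C(20,11)·C(16,12)/C(36,23); sum pmf over tables with pmf ≤ p_obs
p-value (two-sided) = 0.30135
At α=0.1: p ≥ α → fail to reject H₀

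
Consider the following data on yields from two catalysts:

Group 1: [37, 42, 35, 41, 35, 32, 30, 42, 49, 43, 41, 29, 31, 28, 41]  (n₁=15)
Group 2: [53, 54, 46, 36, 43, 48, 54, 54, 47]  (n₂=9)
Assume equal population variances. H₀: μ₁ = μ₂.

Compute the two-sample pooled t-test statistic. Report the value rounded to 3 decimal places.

x̄₁=37.067, s₁=6.216, n₁=15
x̄₂=48.333, s₂=6.185, n₂=9
s_p² = [14·6.216² + 8·6.185²]/22 = 38.4970
SE = √(s_p²·(1/15+1/9)) = 2.6161
t = (37.067−48.333)/2.6161 = -4.3067
df = 22

test statistic = -4.307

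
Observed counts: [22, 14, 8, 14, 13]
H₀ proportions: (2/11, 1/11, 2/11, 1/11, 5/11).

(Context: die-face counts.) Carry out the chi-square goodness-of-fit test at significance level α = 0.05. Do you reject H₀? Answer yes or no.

n = 71; E_i = n·p_i = [12.91, 6.45, 12.91, 6.45, 32.27]
χ² = (22−12.91)²/12.91 + (14−6.45)²/6.45 + (8−12.91)²/12.91 + (14−6.45)²/6.45 + (13−32.27)²/32.27 = 37.4197
df = 4
p-value (upper-tail) = 0.00000
At α=0.05: p < α → reject H₀

reject H₀: yes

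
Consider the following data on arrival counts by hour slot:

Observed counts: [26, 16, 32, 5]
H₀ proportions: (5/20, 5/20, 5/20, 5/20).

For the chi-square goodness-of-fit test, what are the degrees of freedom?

degrees of freedom = 3

df = k − 1 = 4 − 1 = 3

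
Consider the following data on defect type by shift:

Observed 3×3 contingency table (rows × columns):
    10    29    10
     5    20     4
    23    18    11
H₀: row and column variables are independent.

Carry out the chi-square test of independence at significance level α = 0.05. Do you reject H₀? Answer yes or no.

reject H₀: yes

Row totals [49, 29, 52], col totals [38, 67, 25], n=130
χ² = (10−14.32)²/14.32 + (29−25.25)²/25.25 + (10−9.42)²/9.42 + (5−8.48)²/8.48 + (20−14.95)²/14.95 + (4−5.58)²/5.58 + (23−15.20)²/15.20 + (18−26.80)²/26.80 + (11−10.00)²/10.00 = 12.4689
df = 4
p-value (upper-tail) = 0.01418
At α=0.05: p < α → reject H₀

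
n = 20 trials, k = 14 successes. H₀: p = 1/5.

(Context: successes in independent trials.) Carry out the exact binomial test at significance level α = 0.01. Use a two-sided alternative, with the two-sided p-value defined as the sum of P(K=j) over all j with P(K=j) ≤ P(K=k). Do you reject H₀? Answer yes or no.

reject H₀: yes

Exact binomial: n=20, k=14, p₀=1/5=0.2000
P(X=j) = C(n,j)·p₀^j·(1−p₀)^(n−j); p = Σ P(X=j) over j with P(X=j) ≤ P(X=14)
p-value (two-sided) = 0.00000
At α=0.01: p < α → reject H₀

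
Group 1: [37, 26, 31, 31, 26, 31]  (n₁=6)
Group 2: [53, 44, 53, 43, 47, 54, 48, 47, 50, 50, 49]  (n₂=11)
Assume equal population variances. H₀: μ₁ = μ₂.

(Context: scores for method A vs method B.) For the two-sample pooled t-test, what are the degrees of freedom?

degrees of freedom = 15

df = n₁ + n₂ − 2 = 6 + 11 − 2 = 15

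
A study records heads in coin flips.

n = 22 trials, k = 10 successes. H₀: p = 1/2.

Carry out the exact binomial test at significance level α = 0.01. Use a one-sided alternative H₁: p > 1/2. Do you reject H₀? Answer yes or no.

reject H₀: no

Exact binomial: n=22, k=10, p₀=1/2=0.5000
P(X≥10) from Σ C(n,i)·p₀^i·(1−p₀)^(n−i)
p-value (one-sided, H₁ greater) = 0.73827
At α=0.01: p ≥ α → fail to reject H₀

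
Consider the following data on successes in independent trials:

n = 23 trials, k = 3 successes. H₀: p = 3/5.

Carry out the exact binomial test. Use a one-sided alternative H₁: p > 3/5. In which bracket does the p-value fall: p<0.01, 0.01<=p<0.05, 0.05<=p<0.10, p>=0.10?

p-value bracket: p>=0.10

Exact binomial: n=23, k=3, p₀=3/5=0.6000
P(X≥3) from Σ C(n,i)·p₀^i·(1−p₀)^(n−i)
p-value (one-sided, H₁ greater) = 1.00000
→ bracket: p>=0.10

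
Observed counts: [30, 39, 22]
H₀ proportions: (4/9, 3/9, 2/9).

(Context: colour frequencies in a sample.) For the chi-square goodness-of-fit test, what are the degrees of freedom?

df = k − 1 = 3 − 1 = 2

degrees of freedom = 2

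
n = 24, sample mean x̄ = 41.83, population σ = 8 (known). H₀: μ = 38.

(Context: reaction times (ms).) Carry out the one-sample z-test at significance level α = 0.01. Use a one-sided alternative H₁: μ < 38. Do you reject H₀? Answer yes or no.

SE = σ/√n = 8/√24 = 1.6330
z = (x̄−μ₀)/SE = (41.83−38)/1.6330 = 2.3454
p-value (one-sided, H₁ less) = 0.99050
At α=0.01: p ≥ α → fail to reject H₀

reject H₀: no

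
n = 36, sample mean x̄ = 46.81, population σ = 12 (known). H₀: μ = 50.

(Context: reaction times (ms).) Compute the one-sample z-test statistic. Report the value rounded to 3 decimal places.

SE = σ/√n = 12/√36 = 2.0000
z = (x̄−μ₀)/SE = (46.81−50)/2.0000 = -1.5950

test statistic = -1.595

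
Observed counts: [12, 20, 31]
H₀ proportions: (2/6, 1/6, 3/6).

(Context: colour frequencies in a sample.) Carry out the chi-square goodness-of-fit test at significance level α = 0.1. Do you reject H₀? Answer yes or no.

n = 63; E_i = n·p_i = [21.00, 10.50, 31.50]
χ² = (12−21.00)²/21.00 + (20−10.50)²/10.50 + (31−31.50)²/31.50 = 12.4603
df = 2
p-value (upper-tail) = 0.00197
At α=0.1: p < α → reject H₀

reject H₀: yes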